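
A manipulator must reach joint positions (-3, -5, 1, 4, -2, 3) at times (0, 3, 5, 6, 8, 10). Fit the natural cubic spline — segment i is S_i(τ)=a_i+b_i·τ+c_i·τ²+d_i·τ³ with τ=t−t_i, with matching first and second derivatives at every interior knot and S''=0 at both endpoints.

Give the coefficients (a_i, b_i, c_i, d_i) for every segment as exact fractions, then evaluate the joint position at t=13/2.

Δ: Δ0=-2/3, Δ1=3, Δ2=3, Δ3=-3, Δ4=5/2
row 1: diag=10, rhs=22; c'=1/5, d'=11/5
row 2: denom=6−2·1/5=28/5; d'=(0−2·11/5)/(28/5)=-11/14
row 3: denom=6−1·5/28=163/28; d'=(-36−1·-11/14)/(163/28)=-986/163
row 4: denom=8−2·56/163=1192/163; d'=(33−2·-986/163)/(1192/163)=7351/1192
back: M4=7351/1192
back: M3=-986/163−56/163·7351/1192=-1217/149
back: M2=-11/14−5/28·-1217/149=401/596
back: M1=11/5−1/5·401/596=1231/596
M: M0=0, M1=1231/596, M2=401/596, M3=-1217/149, M4=7351/1192, M5=0
seg 0: a=-3, c=M0/2=0, d=(M1−M0)/(6·3)=1231/10728, b=Δ0−h0·(2M0+M1)/6=-6077/3576
seg 1: a=-5, c=M1/2=1231/1192, d=(M2−M1)/(6·2)=-415/3576, b=Δ1−h1·(2M1+M2)/6=2501/1788
seg 2: a=1, c=M2/2=401/1192, d=(M3−M2)/(6·1)=-5269/3576, b=Δ2−h2·(2M2+M3)/6=7397/1788
seg 3: a=4, c=M3/2=-1217/298, d=(M4−M3)/(6·2)=17087/14304, b=Δ3−h3·(2M3+M4)/6=1393/3576
seg 4: a=-2, c=M4/2=7351/2384, d=(M5−M4)/(6·2)=-7351/14304, b=Δ4−h4·(2M4+M5)/6=-2881/1788
t_q=13/2 → seg 3, τ=1/2; S=4+1393/3576·τ+-1217/298·τ²+17087/14304·τ³=126757/38144

  seg 0: a=-3 b=-6077/3576 c=0 d=1231/10728
  seg 1: a=-5 b=2501/1788 c=1231/1192 d=-415/3576
  seg 2: a=1 b=7397/1788 c=401/1192 d=-5269/3576
  seg 3: a=4 b=1393/3576 c=-1217/298 d=17087/14304
  seg 4: a=-2 b=-2881/1788 c=7351/2384 d=-7351/14304
S(13/2) = 126757/38144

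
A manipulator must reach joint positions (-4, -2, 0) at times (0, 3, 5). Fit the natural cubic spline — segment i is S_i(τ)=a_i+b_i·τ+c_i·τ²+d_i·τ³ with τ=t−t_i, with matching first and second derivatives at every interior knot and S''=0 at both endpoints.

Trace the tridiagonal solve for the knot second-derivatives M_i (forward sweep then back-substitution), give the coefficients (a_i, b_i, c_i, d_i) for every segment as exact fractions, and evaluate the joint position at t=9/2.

Δ: Δ0=2/3, Δ1=1
row 1: diag=10, rhs=2; c'=1/5, d'=1/5
back: M1=1/5
M: M0=0, M1=1/5, M2=0
seg 0: a=-4, c=M0/2=0, d=(M1−M0)/(6·3)=1/90, b=Δ0−h0·(2M0+M1)/6=17/30
seg 1: a=-2, c=M1/2=1/10, d=(M2−M1)/(6·2)=-1/60, b=Δ1−h1·(2M1+M2)/6=13/15
t_q=9/2 → seg 1, τ=3/2; S=-2+13/15·τ+1/10·τ²+-1/60·τ³=-17/32

  seg 0: a=-4 b=17/30 c=0 d=1/90
  seg 1: a=-2 b=13/15 c=1/10 d=-1/60
S(9/2) = -17/32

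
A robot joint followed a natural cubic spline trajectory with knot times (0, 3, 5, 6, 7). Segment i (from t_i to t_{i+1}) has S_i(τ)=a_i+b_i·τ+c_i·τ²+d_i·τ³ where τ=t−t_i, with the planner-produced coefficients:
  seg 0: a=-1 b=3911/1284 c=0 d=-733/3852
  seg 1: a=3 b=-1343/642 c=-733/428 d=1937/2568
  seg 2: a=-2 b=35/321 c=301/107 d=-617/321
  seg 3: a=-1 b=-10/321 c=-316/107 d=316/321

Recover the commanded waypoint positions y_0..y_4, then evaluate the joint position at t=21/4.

y_0=-1 y_1=3 y_2=-2 y_3=-1 y_4=-3
S(21/4) = -12511/6848

y_0 = S_0(0) = a_0 = -1
y_1 = S_1(0) = a_1 = 3
y_2 = S_2(0) = a_2 = -2
y_3 = S_3(0) = a_3 = -1
y_4 = S_3(1) = -3
t_q=21/4 is in segment 2 (τ=1/4); S_2(τ)=-12511/6848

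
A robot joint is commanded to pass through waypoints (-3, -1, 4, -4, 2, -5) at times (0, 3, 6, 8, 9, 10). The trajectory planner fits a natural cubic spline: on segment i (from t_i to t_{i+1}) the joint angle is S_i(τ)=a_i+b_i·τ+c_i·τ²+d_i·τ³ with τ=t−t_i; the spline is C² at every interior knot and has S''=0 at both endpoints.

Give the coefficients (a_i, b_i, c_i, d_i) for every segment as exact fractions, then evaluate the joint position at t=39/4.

  seg 0: a=-3 b=-1195/2361 c=0 d=923/7083
  seg 1: a=-1 b=7112/2361 c=923/787 d=-1276/2361
  seg 2: a=4 b=-10726/2361 c=-2905/787 d=4678/2361
  seg 3: a=-4 b=10550/2361 c=6451/787 d=-15737/2361
  seg 4: a=2 b=2045/2361 c=-9286/787 d=9286/2361
S(39/4) = -58633/25184

Δ: Δ0=2/3, Δ1=5/3, Δ2=-4, Δ3=6, Δ4=-7
row 1: diag=12, rhs=6; c'=1/4, d'=1/2
row 2: denom=10−3·1/4=37/4; d'=(-34−3·1/2)/(37/4)=-142/37
row 3: denom=6−2·8/37=206/37; d'=(60−2·-142/37)/(206/37)=1252/103
row 4: denom=4−1·37/206=787/206; d'=(-78−1·1252/103)/(787/206)=-18572/787
back: M4=-18572/787
back: M3=1252/103−37/206·-18572/787=12902/787
back: M2=-142/37−8/37·12902/787=-5810/787
back: M1=1/2−1/4·-5810/787=1846/787
M: M0=0, M1=1846/787, M2=-5810/787, M3=12902/787, M4=-18572/787, M5=0
seg 0: a=-3, c=M0/2=0, d=(M1−M0)/(6·3)=923/7083, b=Δ0−h0·(2M0+M1)/6=-1195/2361
seg 1: a=-1, c=M1/2=923/787, d=(M2−M1)/(6·3)=-1276/2361, b=Δ1−h1·(2M1+M2)/6=7112/2361
seg 2: a=4, c=M2/2=-2905/787, d=(M3−M2)/(6·2)=4678/2361, b=Δ2−h2·(2M2+M3)/6=-10726/2361
seg 3: a=-4, c=M3/2=6451/787, d=(M4−M3)/(6·1)=-15737/2361, b=Δ3−h3·(2M3+M4)/6=10550/2361
seg 4: a=2, c=M4/2=-9286/787, d=(M5−M4)/(6·1)=9286/2361, b=Δ4−h4·(2M4+M5)/6=2045/2361
t_q=39/4 → seg 4, τ=3/4; S=2+2045/2361·τ+-9286/787·τ²+9286/2361·τ³=-58633/25184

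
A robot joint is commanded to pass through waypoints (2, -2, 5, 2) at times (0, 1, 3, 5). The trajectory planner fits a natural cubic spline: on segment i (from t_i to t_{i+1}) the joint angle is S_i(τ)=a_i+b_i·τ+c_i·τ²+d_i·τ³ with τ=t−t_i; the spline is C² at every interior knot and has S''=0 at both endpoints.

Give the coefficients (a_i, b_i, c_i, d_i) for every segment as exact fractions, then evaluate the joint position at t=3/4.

Δ: Δ0=-4, Δ1=7/2, Δ2=-3/2
row 1: diag=6, rhs=45; c'=1/3, d'=15/2
row 2: denom=8−2·1/3=22/3; d'=(-30−2·15/2)/(22/3)=-135/22
back: M2=-135/22
back: M1=15/2−1/3·-135/22=105/11
M: M0=0, M1=105/11, M2=-135/22, M3=0
seg 0: a=2, c=M0/2=0, d=(M1−M0)/(6·1)=35/22, b=Δ0−h0·(2M0+M1)/6=-123/22
seg 1: a=-2, c=M1/2=105/22, d=(M2−M1)/(6·2)=-115/88, b=Δ1−h1·(2M1+M2)/6=-9/11
seg 2: a=5, c=M2/2=-135/44, d=(M3−M2)/(6·2)=45/88, b=Δ2−h2·(2M2+M3)/6=57/22
t_q=3/4 → seg 0, τ=3/4; S=2+-123/22·τ+0·τ²+35/22·τ³=-2143/1408

  seg 0: a=2 b=-123/22 c=0 d=35/22
  seg 1: a=-2 b=-9/11 c=105/22 d=-115/88
  seg 2: a=5 b=57/22 c=-135/44 d=45/88
S(3/4) = -2143/1408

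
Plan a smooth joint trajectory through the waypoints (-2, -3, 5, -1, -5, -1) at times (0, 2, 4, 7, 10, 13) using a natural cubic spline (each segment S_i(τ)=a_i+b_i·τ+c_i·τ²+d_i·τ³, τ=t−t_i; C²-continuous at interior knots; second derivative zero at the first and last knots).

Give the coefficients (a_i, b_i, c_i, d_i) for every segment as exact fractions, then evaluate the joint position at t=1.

  seg 0: a=-2 b=-59/29 c=0 d=89/232
  seg 1: a=-3 b=149/58 c=267/116 d=-23/29
  seg 2: a=5 b=131/58 c=-285/116 d=361/1044
  seg 3: a=-1 b=-365/116 c=19/29 d=-53/3132
  seg 4: a=-5 b=19/58 c=175/348 d=-175/3132
S(1) = -847/232

Δ: Δ0=-1/2, Δ1=4, Δ2=-2, Δ3=-4/3, Δ4=4/3
row 1: diag=8, rhs=27; c'=1/4, d'=27/8
row 2: denom=10−2·1/4=19/2; d'=(-36−2·27/8)/(19/2)=-9/2
row 3: denom=12−3·6/19=210/19; d'=(4−3·-9/2)/(210/19)=19/12
row 4: denom=12−3·19/70=783/70; d'=(16−3·19/12)/(783/70)=175/174
back: M4=175/174
back: M3=19/12−19/70·175/174=38/29
back: M2=-9/2−6/19·38/29=-285/58
back: M1=27/8−1/4·-285/58=267/58
M: M0=0, M1=267/58, M2=-285/58, M3=38/29, M4=175/174, M5=0
seg 0: a=-2, c=M0/2=0, d=(M1−M0)/(6·2)=89/232, b=Δ0−h0·(2M0+M1)/6=-59/29
seg 1: a=-3, c=M1/2=267/116, d=(M2−M1)/(6·2)=-23/29, b=Δ1−h1·(2M1+M2)/6=149/58
seg 2: a=5, c=M2/2=-285/116, d=(M3−M2)/(6·3)=361/1044, b=Δ2−h2·(2M2+M3)/6=131/58
seg 3: a=-1, c=M3/2=19/29, d=(M4−M3)/(6·3)=-53/3132, b=Δ3−h3·(2M3+M4)/6=-365/116
seg 4: a=-5, c=M4/2=175/348, d=(M5−M4)/(6·3)=-175/3132, b=Δ4−h4·(2M4+M5)/6=19/58
t_q=1 → seg 0, τ=1; S=-2+-59/29·τ+0·τ²+89/232·τ³=-847/232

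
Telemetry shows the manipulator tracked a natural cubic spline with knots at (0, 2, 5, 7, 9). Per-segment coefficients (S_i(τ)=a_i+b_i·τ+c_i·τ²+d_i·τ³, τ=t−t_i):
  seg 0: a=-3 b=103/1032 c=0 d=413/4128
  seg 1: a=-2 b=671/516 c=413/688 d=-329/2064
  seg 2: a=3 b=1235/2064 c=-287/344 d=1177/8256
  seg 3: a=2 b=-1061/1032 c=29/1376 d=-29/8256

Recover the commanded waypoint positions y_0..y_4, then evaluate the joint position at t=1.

y_0=-3 y_1=-2 y_2=3 y_3=2 y_4=0
S(1) = -3853/1376

y_0 = S_0(0) = a_0 = -3
y_1 = S_1(0) = a_1 = -2
y_2 = S_2(0) = a_2 = 3
y_3 = S_3(0) = a_3 = 2
y_4 = S_3(2) = 0
t_q=1 is in segment 0 (τ=1); S_0(τ)=-3853/1376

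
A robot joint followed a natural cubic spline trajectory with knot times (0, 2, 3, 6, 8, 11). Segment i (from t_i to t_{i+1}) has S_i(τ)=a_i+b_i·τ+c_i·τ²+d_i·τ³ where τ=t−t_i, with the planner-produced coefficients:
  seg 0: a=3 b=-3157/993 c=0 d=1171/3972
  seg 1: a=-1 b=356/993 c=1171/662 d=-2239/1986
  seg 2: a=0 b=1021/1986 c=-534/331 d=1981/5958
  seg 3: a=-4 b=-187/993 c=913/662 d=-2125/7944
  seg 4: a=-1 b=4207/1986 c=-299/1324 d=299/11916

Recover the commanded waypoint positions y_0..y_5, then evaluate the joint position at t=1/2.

y_0=3 y_1=-1 y_2=0 y_3=-4 y_4=-1 y_5=4
S(1/2) = 15329/10592

y_0 = S_0(0) = a_0 = 3
y_1 = S_1(0) = a_1 = -1
y_2 = S_2(0) = a_2 = 0
y_3 = S_3(0) = a_3 = -4
y_4 = S_4(0) = a_4 = -1
y_5 = S_4(3) = 4
t_q=1/2 is in segment 0 (τ=1/2); S_0(τ)=15329/10592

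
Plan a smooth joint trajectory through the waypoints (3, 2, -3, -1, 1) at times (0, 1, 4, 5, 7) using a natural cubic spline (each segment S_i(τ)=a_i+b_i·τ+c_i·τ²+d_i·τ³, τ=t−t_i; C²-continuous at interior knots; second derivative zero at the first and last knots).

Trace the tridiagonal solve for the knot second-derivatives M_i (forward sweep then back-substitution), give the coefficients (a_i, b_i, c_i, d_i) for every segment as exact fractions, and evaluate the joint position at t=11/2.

  seg 0: a=3 b=-95/138 c=0 d=-43/138
  seg 1: a=2 b=-112/69 c=-43/46 d=127/414
  seg 2: a=-3 b=145/138 c=42/23 d=-121/138
  seg 3: a=-1 b=143/69 c=-37/46 d=37/276
S(11/2) = -109/736

Δ: Δ0=-1, Δ1=-5/3, Δ2=2, Δ3=1
row 1: diag=8, rhs=-4; c'=3/8, d'=-1/2
row 2: denom=8−3·3/8=55/8; d'=(22−3·-1/2)/(55/8)=188/55
row 3: denom=6−1·8/55=322/55; d'=(-6−1·188/55)/(322/55)=-37/23
back: M3=-37/23
back: M2=188/55−8/55·-37/23=84/23
back: M1=-1/2−3/8·84/23=-43/23
M: M0=0, M1=-43/23, M2=84/23, M3=-37/23, M4=0
seg 0: a=3, c=M0/2=0, d=(M1−M0)/(6·1)=-43/138, b=Δ0−h0·(2M0+M1)/6=-95/138
seg 1: a=2, c=M1/2=-43/46, d=(M2−M1)/(6·3)=127/414, b=Δ1−h1·(2M1+M2)/6=-112/69
seg 2: a=-3, c=M2/2=42/23, d=(M3−M2)/(6·1)=-121/138, b=Δ2−h2·(2M2+M3)/6=145/138
seg 3: a=-1, c=M3/2=-37/46, d=(M4−M3)/(6·2)=37/276, b=Δ3−h3·(2M3+M4)/6=143/69
t_q=11/2 → seg 3, τ=1/2; S=-1+143/69·τ+-37/46·τ²+37/276·τ³=-109/736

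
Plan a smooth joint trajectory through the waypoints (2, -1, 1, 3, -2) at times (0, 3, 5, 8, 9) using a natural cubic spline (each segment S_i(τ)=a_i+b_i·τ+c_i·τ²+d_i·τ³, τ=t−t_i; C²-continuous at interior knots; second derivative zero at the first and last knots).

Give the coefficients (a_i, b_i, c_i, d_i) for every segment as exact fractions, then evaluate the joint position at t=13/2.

Δ: Δ0=-1, Δ1=1, Δ2=2/3, Δ3=-5
row 1: diag=10, rhs=12; c'=1/5, d'=6/5
row 2: denom=10−2·1/5=48/5; d'=(-2−2·6/5)/(48/5)=-11/24
row 3: denom=8−3·5/16=113/16; d'=(-34−3·-11/24)/(113/16)=-522/113
back: M3=-522/113
back: M2=-11/24−5/16·-522/113=334/339
back: M1=6/5−1/5·334/339=340/339
M: M0=0, M1=340/339, M2=334/339, M3=-522/113, M4=0
seg 0: a=2, c=M0/2=0, d=(M1−M0)/(6·3)=170/3051, b=Δ0−h0·(2M0+M1)/6=-509/339
seg 1: a=-1, c=M1/2=170/339, d=(M2−M1)/(6·2)=-1/678, b=Δ1−h1·(2M1+M2)/6=1/339
seg 2: a=1, c=M2/2=167/339, d=(M3−M2)/(6·3)=-950/3051, b=Δ2−h2·(2M2+M3)/6=225/113
seg 3: a=3, c=M3/2=-261/113, d=(M4−M3)/(6·1)=87/113, b=Δ3−h3·(2M3+M4)/6=-391/113
t_q=13/2 → seg 2, τ=3/2; S=1+225/113·τ+167/339·τ²+-950/3051·τ³=457/113

  seg 0: a=2 b=-509/339 c=0 d=170/3051
  seg 1: a=-1 b=1/339 c=170/339 d=-1/678
  seg 2: a=1 b=225/113 c=167/339 d=-950/3051
  seg 3: a=3 b=-391/113 c=-261/113 d=87/113
S(13/2) = 457/113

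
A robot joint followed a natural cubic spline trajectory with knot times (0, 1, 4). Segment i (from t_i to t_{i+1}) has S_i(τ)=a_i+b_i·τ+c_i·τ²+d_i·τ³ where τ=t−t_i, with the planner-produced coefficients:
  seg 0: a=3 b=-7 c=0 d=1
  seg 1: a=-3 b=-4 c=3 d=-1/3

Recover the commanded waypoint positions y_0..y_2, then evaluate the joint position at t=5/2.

y_0 = S_0(0) = a_0 = 3
y_1 = S_1(0) = a_1 = -3
y_2 = S_1(3) = 3
t_q=5/2 is in segment 1 (τ=3/2); S_1(τ)=-27/8

y_0=3 y_1=-3 y_2=3
S(5/2) = -27/8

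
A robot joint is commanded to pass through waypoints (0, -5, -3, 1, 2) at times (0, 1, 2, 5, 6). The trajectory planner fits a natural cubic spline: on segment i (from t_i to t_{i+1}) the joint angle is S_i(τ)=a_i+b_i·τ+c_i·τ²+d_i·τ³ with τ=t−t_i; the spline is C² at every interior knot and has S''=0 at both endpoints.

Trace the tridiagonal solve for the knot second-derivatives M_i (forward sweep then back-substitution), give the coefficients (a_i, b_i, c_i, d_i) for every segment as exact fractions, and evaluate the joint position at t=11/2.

  seg 0: a=0 b=-1087/159 c=0 d=292/159
  seg 1: a=-5 b=-211/159 c=292/53 d=-347/159
  seg 2: a=-3 b=500/159 c=-55/53 d=23/159
  seg 3: a=1 b=131/159 c=14/53 d=-14/159
S(11/2) = 311/212

Δ: Δ0=-5, Δ1=2, Δ2=4/3, Δ3=1
row 1: diag=4, rhs=42; c'=1/4, d'=21/2
row 2: denom=8−1·1/4=31/4; d'=(-4−1·21/2)/(31/4)=-58/31
row 3: denom=8−3·12/31=212/31; d'=(-2−3·-58/31)/(212/31)=28/53
back: M3=28/53
back: M2=-58/31−12/31·28/53=-110/53
back: M1=21/2−1/4·-110/53=584/53
M: M0=0, M1=584/53, M2=-110/53, M3=28/53, M4=0
seg 0: a=0, c=M0/2=0, d=(M1−M0)/(6·1)=292/159, b=Δ0−h0·(2M0+M1)/6=-1087/159
seg 1: a=-5, c=M1/2=292/53, d=(M2−M1)/(6·1)=-347/159, b=Δ1−h1·(2M1+M2)/6=-211/159
seg 2: a=-3, c=M2/2=-55/53, d=(M3−M2)/(6·3)=23/159, b=Δ2−h2·(2M2+M3)/6=500/159
seg 3: a=1, c=M3/2=14/53, d=(M4−M3)/(6·1)=-14/159, b=Δ3−h3·(2M3+M4)/6=131/159
t_q=11/2 → seg 3, τ=1/2; S=1+131/159·τ+14/53·τ²+-14/159·τ³=311/212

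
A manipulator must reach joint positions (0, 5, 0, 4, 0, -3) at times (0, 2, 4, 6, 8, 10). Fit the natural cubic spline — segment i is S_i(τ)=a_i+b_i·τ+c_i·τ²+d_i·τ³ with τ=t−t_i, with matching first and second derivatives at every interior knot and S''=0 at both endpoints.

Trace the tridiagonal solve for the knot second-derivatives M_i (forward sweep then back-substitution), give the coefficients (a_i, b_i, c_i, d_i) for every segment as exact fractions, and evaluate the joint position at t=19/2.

Δ: Δ0=5/2, Δ1=-5/2, Δ2=2, Δ3=-2, Δ4=-3/2
row 1: diag=8, rhs=-30; c'=1/4, d'=-15/4
row 2: denom=8−2·1/4=15/2; d'=(27−2·-15/4)/(15/2)=23/5
row 3: denom=8−2·4/15=112/15; d'=(-24−2·23/5)/(112/15)=-249/56
row 4: denom=8−2·15/56=209/28; d'=(3−2·-249/56)/(209/28)=333/209
back: M4=333/209
back: M3=-249/56−15/56·333/209=-2037/418
back: M2=23/5−4/15·-2037/418=1233/209
back: M1=-15/4−1/4·1233/209=-1092/209
M: M0=0, M1=-1092/209, M2=1233/209, M3=-2037/418, M4=333/209, M5=0
seg 0: a=0, c=M0/2=0, d=(M1−M0)/(6·2)=-91/209, b=Δ0−h0·(2M0+M1)/6=1773/418
seg 1: a=5, c=M1/2=-546/209, d=(M2−M1)/(6·2)=775/836, b=Δ1−h1·(2M1+M2)/6=-411/418
seg 2: a=0, c=M2/2=1233/418, d=(M3−M2)/(6·2)=-79/88, b=Δ2−h2·(2M2+M3)/6=-129/418
seg 3: a=4, c=M3/2=-2037/836, d=(M4−M3)/(6·2)=901/1672, b=Δ3−h3·(2M3+M4)/6=150/209
seg 4: a=0, c=M4/2=333/418, d=(M5−M4)/(6·2)=-111/836, b=Δ4−h4·(2M4+M5)/6=-1071/418
t_q=19/2 → seg 4, τ=3/2; S=0+-1071/418·τ+333/418·τ²+-111/836·τ³=-16713/6688

  seg 0: a=0 b=1773/418 c=0 d=-91/209
  seg 1: a=5 b=-411/418 c=-546/209 d=775/836
  seg 2: a=0 b=-129/418 c=1233/418 d=-79/88
  seg 3: a=4 b=150/209 c=-2037/836 d=901/1672
  seg 4: a=0 b=-1071/418 c=333/418 d=-111/836
S(19/2) = -16713/6688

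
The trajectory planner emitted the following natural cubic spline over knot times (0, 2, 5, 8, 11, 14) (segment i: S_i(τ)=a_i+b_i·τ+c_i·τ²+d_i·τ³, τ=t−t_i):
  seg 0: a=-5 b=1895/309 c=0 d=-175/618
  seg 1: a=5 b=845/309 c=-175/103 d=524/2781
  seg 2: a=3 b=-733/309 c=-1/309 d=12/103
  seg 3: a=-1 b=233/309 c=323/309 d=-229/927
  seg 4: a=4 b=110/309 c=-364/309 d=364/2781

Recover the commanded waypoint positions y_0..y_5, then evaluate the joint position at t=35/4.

y_0=-5 y_1=5 y_2=3 y_3=-1 y_4=4 y_5=-2
S(35/4) = 325/6592

y_0 = S_0(0) = a_0 = -5
y_1 = S_1(0) = a_1 = 5
y_2 = S_2(0) = a_2 = 3
y_3 = S_3(0) = a_3 = -1
y_4 = S_4(0) = a_4 = 4
y_5 = S_4(3) = -2
t_q=35/4 is in segment 3 (τ=3/4); S_3(τ)=325/6592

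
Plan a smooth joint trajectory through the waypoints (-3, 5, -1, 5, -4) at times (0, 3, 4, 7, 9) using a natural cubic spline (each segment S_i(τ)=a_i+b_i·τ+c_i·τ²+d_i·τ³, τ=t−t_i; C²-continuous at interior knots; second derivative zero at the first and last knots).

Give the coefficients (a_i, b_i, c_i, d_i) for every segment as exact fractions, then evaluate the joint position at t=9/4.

Δ: Δ0=8/3, Δ1=-6, Δ2=2, Δ3=-9/2
row 1: diag=8, rhs=-52; c'=1/8, d'=-13/2
row 2: denom=8−1·1/8=63/8; d'=(48−1·-13/2)/(63/8)=436/63
row 3: denom=10−3·8/21=62/7; d'=(-39−3·436/63)/(62/7)=-1255/186
back: M3=-1255/186
back: M2=436/63−8/21·-1255/186=2648/279
back: M1=-13/2−1/8·2648/279=-4289/558
M: M0=0, M1=-4289/558, M2=2648/279, M3=-1255/186, M4=0
seg 0: a=-3, c=M0/2=0, d=(M1−M0)/(6·3)=-4289/10044, b=Δ0−h0·(2M0+M1)/6=7265/1116
seg 1: a=5, c=M1/2=-4289/1116, d=(M2−M1)/(6·1)=355/124, b=Δ1−h1·(2M1+M2)/6=-2801/558
seg 2: a=-1, c=M2/2=1324/279, d=(M3−M2)/(6·3)=-9061/10044, b=Δ2−h2·(2M2+M3)/6=-4595/1116
seg 3: a=5, c=M3/2=-1255/372, d=(M4−M3)/(6·2)=1255/2232, b=Δ3−h3·(2M3+M4)/6=-1/558
t_q=9/4 → seg 0, τ=9/4; S=-3+7265/1116·τ+0·τ²+-4289/10044·τ³=53831/7936

  seg 0: a=-3 b=7265/1116 c=0 d=-4289/10044
  seg 1: a=5 b=-2801/558 c=-4289/1116 d=355/124
  seg 2: a=-1 b=-4595/1116 c=1324/279 d=-9061/10044
  seg 3: a=5 b=-1/558 c=-1255/372 d=1255/2232
S(9/4) = 53831/7936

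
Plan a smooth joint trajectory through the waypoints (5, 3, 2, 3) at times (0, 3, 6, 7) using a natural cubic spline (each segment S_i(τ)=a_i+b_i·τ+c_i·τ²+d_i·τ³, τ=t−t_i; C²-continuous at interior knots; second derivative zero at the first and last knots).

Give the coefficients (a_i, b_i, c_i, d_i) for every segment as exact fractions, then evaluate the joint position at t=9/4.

  seg 0: a=5 b=-18/29 c=0 d=-4/783
  seg 1: a=3 b=-22/29 c=-4/87 d=49/783
  seg 2: a=2 b=19/29 c=15/29 d=-5/29
S(9/4) = 1645/464

Δ: Δ0=-2/3, Δ1=-1/3, Δ2=1
row 1: diag=12, rhs=2; c'=1/4, d'=1/6
row 2: denom=8−3·1/4=29/4; d'=(8−3·1/6)/(29/4)=30/29
back: M2=30/29
back: M1=1/6−1/4·30/29=-8/87
M: M0=0, M1=-8/87, M2=30/29, M3=0
seg 0: a=5, c=M0/2=0, d=(M1−M0)/(6·3)=-4/783, b=Δ0−h0·(2M0+M1)/6=-18/29
seg 1: a=3, c=M1/2=-4/87, d=(M2−M1)/(6·3)=49/783, b=Δ1−h1·(2M1+M2)/6=-22/29
seg 2: a=2, c=M2/2=15/29, d=(M3−M2)/(6·1)=-5/29, b=Δ2−h2·(2M2+M3)/6=19/29
t_q=9/4 → seg 0, τ=9/4; S=5+-18/29·τ+0·τ²+-4/783·τ³=1645/464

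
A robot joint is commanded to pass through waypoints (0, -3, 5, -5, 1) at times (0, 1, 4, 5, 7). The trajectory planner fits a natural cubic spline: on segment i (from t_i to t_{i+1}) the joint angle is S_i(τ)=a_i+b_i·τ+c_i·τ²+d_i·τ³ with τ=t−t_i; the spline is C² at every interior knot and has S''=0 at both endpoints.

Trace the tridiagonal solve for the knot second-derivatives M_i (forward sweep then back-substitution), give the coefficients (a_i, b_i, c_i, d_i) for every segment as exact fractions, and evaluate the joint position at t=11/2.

Δ: Δ0=-3, Δ1=8/3, Δ2=-10, Δ3=3
row 1: diag=8, rhs=34; c'=3/8, d'=17/4
row 2: denom=8−3·3/8=55/8; d'=(-76−3·17/4)/(55/8)=-142/11
row 3: denom=6−1·8/55=322/55; d'=(78−1·-142/11)/(322/55)=2500/161
back: M3=2500/161
back: M2=-142/11−8/55·2500/161=-2442/161
back: M1=17/4−3/8·-2442/161=1600/161
M: M0=0, M1=1600/161, M2=-2442/161, M3=2500/161, M4=0
seg 0: a=0, c=M0/2=0, d=(M1−M0)/(6·1)=800/483, b=Δ0−h0·(2M0+M1)/6=-2249/483
seg 1: a=-3, c=M1/2=800/161, d=(M2−M1)/(6·3)=-2021/1449, b=Δ1−h1·(2M1+M2)/6=151/483
seg 2: a=5, c=M2/2=-1221/161, d=(M3−M2)/(6·1)=353/69, b=Δ2−h2·(2M2+M3)/6=-3638/483
seg 3: a=-5, c=M3/2=1250/161, d=(M4−M3)/(6·2)=-625/483, b=Δ3−h3·(2M3+M4)/6=-3551/483
t_q=11/2 → seg 3, τ=1/2; S=-5+-3551/483·τ+1250/161·τ²+-625/483·τ³=-1269/184

  seg 0: a=0 b=-2249/483 c=0 d=800/483
  seg 1: a=-3 b=151/483 c=800/161 d=-2021/1449
  seg 2: a=5 b=-3638/483 c=-1221/161 d=353/69
  seg 3: a=-5 b=-3551/483 c=1250/161 d=-625/483
S(11/2) = -1269/184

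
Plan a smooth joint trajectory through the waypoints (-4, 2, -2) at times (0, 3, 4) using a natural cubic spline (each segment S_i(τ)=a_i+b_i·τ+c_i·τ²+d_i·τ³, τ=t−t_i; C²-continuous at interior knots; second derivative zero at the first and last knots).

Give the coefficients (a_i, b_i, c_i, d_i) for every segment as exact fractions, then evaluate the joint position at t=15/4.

  seg 0: a=-4 b=17/4 c=0 d=-1/4
  seg 1: a=2 b=-5/2 c=-9/4 d=3/4
S(15/4) = -211/256

Δ: Δ0=2, Δ1=-4
row 1: diag=8, rhs=-36; c'=1/8, d'=-9/2
back: M1=-9/2
M: M0=0, M1=-9/2, M2=0
seg 0: a=-4, c=M0/2=0, d=(M1−M0)/(6·3)=-1/4, b=Δ0−h0·(2M0+M1)/6=17/4
seg 1: a=2, c=M1/2=-9/4, d=(M2−M1)/(6·1)=3/4, b=Δ1−h1·(2M1+M2)/6=-5/2
t_q=15/4 → seg 1, τ=3/4; S=2+-5/2·τ+-9/4·τ²+3/4·τ³=-211/256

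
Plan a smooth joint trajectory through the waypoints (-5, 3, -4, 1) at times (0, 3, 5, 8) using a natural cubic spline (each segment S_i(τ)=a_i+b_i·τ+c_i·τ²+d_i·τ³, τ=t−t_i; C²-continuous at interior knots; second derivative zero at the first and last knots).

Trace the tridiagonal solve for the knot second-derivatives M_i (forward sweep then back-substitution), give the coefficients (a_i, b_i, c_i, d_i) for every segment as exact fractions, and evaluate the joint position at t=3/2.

  seg 0: a=-5 b=59/12 c=0 d=-1/4
  seg 1: a=3 b=-11/6 c=-9/4 d=17/24
  seg 2: a=-4 b=-7/3 c=2 d=-2/9
S(3/2) = 49/32

Δ: Δ0=8/3, Δ1=-7/2, Δ2=5/3
row 1: diag=10, rhs=-37; c'=1/5, d'=-37/10
row 2: denom=10−2·1/5=48/5; d'=(31−2·-37/10)/(48/5)=4
back: M2=4
back: M1=-37/10−1/5·4=-9/2
M: M0=0, M1=-9/2, M2=4, M3=0
seg 0: a=-5, c=M0/2=0, d=(M1−M0)/(6·3)=-1/4, b=Δ0−h0·(2M0+M1)/6=59/12
seg 1: a=3, c=M1/2=-9/4, d=(M2−M1)/(6·2)=17/24, b=Δ1−h1·(2M1+M2)/6=-11/6
seg 2: a=-4, c=M2/2=2, d=(M3−M2)/(6·3)=-2/9, b=Δ2−h2·(2M2+M3)/6=-7/3
t_q=3/2 → seg 0, τ=3/2; S=-5+59/12·τ+0·τ²+-1/4·τ³=49/32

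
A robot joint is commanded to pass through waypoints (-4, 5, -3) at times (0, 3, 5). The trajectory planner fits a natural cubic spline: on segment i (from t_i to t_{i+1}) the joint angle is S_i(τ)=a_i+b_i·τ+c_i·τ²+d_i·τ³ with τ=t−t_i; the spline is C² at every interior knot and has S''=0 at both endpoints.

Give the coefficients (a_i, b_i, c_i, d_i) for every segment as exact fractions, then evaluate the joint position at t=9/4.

  seg 0: a=-4 b=51/10 c=0 d=-7/30
  seg 1: a=5 b=-6/5 c=-21/10 d=7/20
S(9/4) = 3083/640

Δ: Δ0=3, Δ1=-4
row 1: diag=10, rhs=-42; c'=1/5, d'=-21/5
back: M1=-21/5
M: M0=0, M1=-21/5, M2=0
seg 0: a=-4, c=M0/2=0, d=(M1−M0)/(6·3)=-7/30, b=Δ0−h0·(2M0+M1)/6=51/10
seg 1: a=5, c=M1/2=-21/10, d=(M2−M1)/(6·2)=7/20, b=Δ1−h1·(2M1+M2)/6=-6/5
t_q=9/4 → seg 0, τ=9/4; S=-4+51/10·τ+0·τ²+-7/30·τ³=3083/640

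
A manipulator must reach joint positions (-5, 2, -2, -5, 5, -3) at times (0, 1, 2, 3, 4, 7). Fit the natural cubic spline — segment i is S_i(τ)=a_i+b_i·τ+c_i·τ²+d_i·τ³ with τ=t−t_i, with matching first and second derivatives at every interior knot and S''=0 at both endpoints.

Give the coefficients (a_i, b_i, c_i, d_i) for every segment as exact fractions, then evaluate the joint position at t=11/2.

  seg 0: a=-5 b=12664/1299 c=0 d=-3571/1299
  seg 1: a=2 b=1951/1299 c=-3571/433 d=3566/1299
  seg 2: a=-2 b=-8777/1299 c=-5/433 d=4895/1299
  seg 3: a=-5 b=5878/1299 c=4890/433 d=-7558/1299
  seg 4: a=5 b=12544/1299 c=-2668/433 d=2668/3897
S(11/2) = 6869/866

Δ: Δ0=7, Δ1=-4, Δ2=-3, Δ3=10, Δ4=-8/3
row 1: diag=4, rhs=-66; c'=1/4, d'=-33/2
row 2: denom=4−1·1/4=15/4; d'=(6−1·-33/2)/(15/4)=6
row 3: denom=4−1·4/15=56/15; d'=(78−1·6)/(56/15)=135/7
row 4: denom=8−1·15/56=433/56; d'=(-76−1·135/7)/(433/56)=-5336/433
back: M4=-5336/433
back: M3=135/7−15/56·-5336/433=9780/433
back: M2=6−4/15·9780/433=-10/433
back: M1=-33/2−1/4·-10/433=-7142/433
M: M0=0, M1=-7142/433, M2=-10/433, M3=9780/433, M4=-5336/433, M5=0
seg 0: a=-5, c=M0/2=0, d=(M1−M0)/(6·1)=-3571/1299, b=Δ0−h0·(2M0+M1)/6=12664/1299
seg 1: a=2, c=M1/2=-3571/433, d=(M2−M1)/(6·1)=3566/1299, b=Δ1−h1·(2M1+M2)/6=1951/1299
seg 2: a=-2, c=M2/2=-5/433, d=(M3−M2)/(6·1)=4895/1299, b=Δ2−h2·(2M2+M3)/6=-8777/1299
seg 3: a=-5, c=M3/2=4890/433, d=(M4−M3)/(6·1)=-7558/1299, b=Δ3−h3·(2M3+M4)/6=5878/1299
seg 4: a=5, c=M4/2=-2668/433, d=(M5−M4)/(6·3)=2668/3897, b=Δ4−h4·(2M4+M5)/6=12544/1299
t_q=11/2 → seg 4, τ=3/2; S=5+12544/1299·τ+-2668/433·τ²+2668/3897·τ³=6869/866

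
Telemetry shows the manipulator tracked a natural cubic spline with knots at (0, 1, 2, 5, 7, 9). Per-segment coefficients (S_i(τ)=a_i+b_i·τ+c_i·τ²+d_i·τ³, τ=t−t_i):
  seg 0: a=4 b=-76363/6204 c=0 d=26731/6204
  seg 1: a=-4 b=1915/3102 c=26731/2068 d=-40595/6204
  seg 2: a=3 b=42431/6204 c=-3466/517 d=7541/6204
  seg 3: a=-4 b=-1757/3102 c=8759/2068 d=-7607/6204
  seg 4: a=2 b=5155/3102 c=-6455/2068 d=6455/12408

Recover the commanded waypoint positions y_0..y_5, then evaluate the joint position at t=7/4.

y_0 = S_0(0) = a_0 = 4
y_1 = S_1(0) = a_1 = -4
y_2 = S_2(0) = a_2 = 3
y_3 = S_3(0) = a_3 = -4
y_4 = S_4(0) = a_4 = 2
y_5 = S_4(2) = -3
t_q=7/4 is in segment 1 (τ=3/4); S_1(τ)=128833/132352

y_0=4 y_1=-4 y_2=3 y_3=-4 y_4=2 y_5=-3
S(7/4) = 128833/132352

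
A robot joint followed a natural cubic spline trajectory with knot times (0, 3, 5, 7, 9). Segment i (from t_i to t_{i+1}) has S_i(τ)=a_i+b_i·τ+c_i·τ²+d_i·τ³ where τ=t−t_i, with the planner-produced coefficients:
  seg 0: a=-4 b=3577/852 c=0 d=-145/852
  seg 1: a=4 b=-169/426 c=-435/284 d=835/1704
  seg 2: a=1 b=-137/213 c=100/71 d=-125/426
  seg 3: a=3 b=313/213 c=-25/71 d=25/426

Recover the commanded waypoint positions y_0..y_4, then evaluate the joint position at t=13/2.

y_0 = S_0(0) = a_0 = -4
y_1 = S_1(0) = a_1 = 4
y_2 = S_2(0) = a_2 = 1
y_3 = S_3(0) = a_3 = 3
y_4 = S_3(2) = 5
t_q=13/2 is in segment 2 (τ=3/2); S_2(τ)=2515/1136

y_0=-4 y_1=4 y_2=1 y_3=3 y_4=5
S(13/2) = 2515/1136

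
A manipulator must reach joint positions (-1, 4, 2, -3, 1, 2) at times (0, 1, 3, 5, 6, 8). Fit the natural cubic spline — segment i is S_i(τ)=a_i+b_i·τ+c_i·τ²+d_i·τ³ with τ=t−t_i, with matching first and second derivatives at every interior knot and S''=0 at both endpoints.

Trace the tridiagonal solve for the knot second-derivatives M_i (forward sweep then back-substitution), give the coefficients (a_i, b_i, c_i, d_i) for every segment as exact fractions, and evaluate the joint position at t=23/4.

  seg 0: a=-1 b=8241/1396 c=0 d=-1261/1396
  seg 1: a=4 b=2229/698 c=-3783/1396 d=107/349
  seg 2: a=2 b=-2769/698 c=-1215/1396 d=2239/2792
  seg 3: a=-3 b=759/349 c=2751/698 d=-1477/698
  seg 4: a=1 b=2589/698 c=-840/349 d=140/349
S(23/4) = -1995/44672

Δ: Δ0=5, Δ1=-1, Δ2=-5/2, Δ3=4, Δ4=1/2
row 1: diag=6, rhs=-36; c'=1/3, d'=-6
row 2: denom=8−2·1/3=22/3; d'=(-9−2·-6)/(22/3)=9/22
row 3: denom=6−2·3/11=60/11; d'=(39−2·9/22)/(60/11)=7
row 4: denom=6−1·11/60=349/60; d'=(-21−1·7)/(349/60)=-1680/349
back: M4=-1680/349
back: M3=7−11/60·-1680/349=2751/349
back: M2=9/22−3/11·2751/349=-1215/698
back: M1=-6−1/3·-1215/698=-3783/698
M: M0=0, M1=-3783/698, M2=-1215/698, M3=2751/349, M4=-1680/349, M5=0
seg 0: a=-1, c=M0/2=0, d=(M1−M0)/(6·1)=-1261/1396, b=Δ0−h0·(2M0+M1)/6=8241/1396
seg 1: a=4, c=M1/2=-3783/1396, d=(M2−M1)/(6·2)=107/349, b=Δ1−h1·(2M1+M2)/6=2229/698
seg 2: a=2, c=M2/2=-1215/1396, d=(M3−M2)/(6·2)=2239/2792, b=Δ2−h2·(2M2+M3)/6=-2769/698
seg 3: a=-3, c=M3/2=2751/698, d=(M4−M3)/(6·1)=-1477/698, b=Δ3−h3·(2M3+M4)/6=759/349
seg 4: a=1, c=M4/2=-840/349, d=(M5−M4)/(6·2)=140/349, b=Δ4−h4·(2M4+M5)/6=2589/698
t_q=23/4 → seg 3, τ=3/4; S=-3+759/349·τ+2751/698·τ²+-1477/698·τ³=-1995/44672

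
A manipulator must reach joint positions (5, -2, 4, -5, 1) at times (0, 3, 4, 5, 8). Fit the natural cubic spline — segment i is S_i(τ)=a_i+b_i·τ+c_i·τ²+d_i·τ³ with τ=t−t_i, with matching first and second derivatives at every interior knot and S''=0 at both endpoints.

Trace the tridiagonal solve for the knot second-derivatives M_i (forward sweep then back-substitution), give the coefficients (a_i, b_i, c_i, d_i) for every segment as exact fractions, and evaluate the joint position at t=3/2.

Δ: Δ0=-7/3, Δ1=6, Δ2=-9, Δ3=2
row 1: diag=8, rhs=50; c'=1/8, d'=25/4
row 2: denom=4−1·1/8=31/8; d'=(-90−1·25/4)/(31/8)=-770/31
row 3: denom=8−1·8/31=240/31; d'=(66−1·-770/31)/(240/31)=176/15
back: M3=176/15
back: M2=-770/31−8/31·176/15=-418/15
back: M1=25/4−1/8·-418/15=146/15
M: M0=0, M1=146/15, M2=-418/15, M3=176/15, M4=0
seg 0: a=5, c=M0/2=0, d=(M1−M0)/(6·3)=73/135, b=Δ0−h0·(2M0+M1)/6=-36/5
seg 1: a=-2, c=M1/2=73/15, d=(M2−M1)/(6·1)=-94/15, b=Δ1−h1·(2M1+M2)/6=37/5
seg 2: a=4, c=M2/2=-209/15, d=(M3−M2)/(6·1)=33/5, b=Δ2−h2·(2M2+M3)/6=-5/3
seg 3: a=-5, c=M3/2=88/15, d=(M4−M3)/(6·3)=-88/135, b=Δ3−h3·(2M3+M4)/6=-146/15
t_q=3/2 → seg 0, τ=3/2; S=5+-36/5·τ+0·τ²+73/135·τ³=-159/40

  seg 0: a=5 b=-36/5 c=0 d=73/135
  seg 1: a=-2 b=37/5 c=73/15 d=-94/15
  seg 2: a=4 b=-5/3 c=-209/15 d=33/5
  seg 3: a=-5 b=-146/15 c=88/15 d=-88/135
S(3/2) = -159/40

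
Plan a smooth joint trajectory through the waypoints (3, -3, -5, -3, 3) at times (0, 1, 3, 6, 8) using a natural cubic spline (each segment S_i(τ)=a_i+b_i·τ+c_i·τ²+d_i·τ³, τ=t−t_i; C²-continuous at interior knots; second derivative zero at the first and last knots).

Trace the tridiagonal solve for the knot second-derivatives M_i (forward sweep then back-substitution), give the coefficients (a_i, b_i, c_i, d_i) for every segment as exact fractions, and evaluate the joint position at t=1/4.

  seg 0: a=3 b=-10415/1518 c=0 d=1307/1518
  seg 1: a=-3 b=-3247/759 c=1307/506 d=-1433/3036
  seg 2: a=-5 b=296/759 c=-63/253 d=259/2277
  seg 3: a=-3 b=1493/759 c=196/253 d=-98/759
S(1/4) = 42041/32384

Δ: Δ0=-6, Δ1=-1, Δ2=2/3, Δ3=3
row 1: diag=6, rhs=30; c'=1/3, d'=5
row 2: denom=10−2·1/3=28/3; d'=(10−2·5)/(28/3)=0
row 3: denom=10−3·9/28=253/28; d'=(14−3·0)/(253/28)=392/253
back: M3=392/253
back: M2=0−9/28·392/253=-126/253
back: M1=5−1/3·-126/253=1307/253
M: M0=0, M1=1307/253, M2=-126/253, M3=392/253, M4=0
seg 0: a=3, c=M0/2=0, d=(M1−M0)/(6·1)=1307/1518, b=Δ0−h0·(2M0+M1)/6=-10415/1518
seg 1: a=-3, c=M1/2=1307/506, d=(M2−M1)/(6·2)=-1433/3036, b=Δ1−h1·(2M1+M2)/6=-3247/759
seg 2: a=-5, c=M2/2=-63/253, d=(M3−M2)/(6·3)=259/2277, b=Δ2−h2·(2M2+M3)/6=296/759
seg 3: a=-3, c=M3/2=196/253, d=(M4−M3)/(6·2)=-98/759, b=Δ3−h3·(2M3+M4)/6=1493/759
t_q=1/4 → seg 0, τ=1/4; S=3+-10415/1518·τ+0·τ²+1307/1518·τ³=42041/32384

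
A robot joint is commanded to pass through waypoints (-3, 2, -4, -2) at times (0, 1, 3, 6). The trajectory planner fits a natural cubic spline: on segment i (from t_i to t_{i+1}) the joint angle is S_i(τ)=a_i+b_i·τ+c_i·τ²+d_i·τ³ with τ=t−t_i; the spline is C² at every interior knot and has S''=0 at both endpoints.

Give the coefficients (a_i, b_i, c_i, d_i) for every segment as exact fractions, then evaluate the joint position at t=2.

  seg 0: a=-3 b=551/84 c=0 d=-131/84
  seg 1: a=2 b=79/42 c=-131/28 d=47/42
  seg 2: a=-4 b=-143/42 c=57/28 d=-19/84
S(2) = 9/28

Δ: Δ0=5, Δ1=-3, Δ2=2/3
row 1: diag=6, rhs=-48; c'=1/3, d'=-8
row 2: denom=10−2·1/3=28/3; d'=(22−2·-8)/(28/3)=57/14
back: M2=57/14
back: M1=-8−1/3·57/14=-131/14
M: M0=0, M1=-131/14, M2=57/14, M3=0
seg 0: a=-3, c=M0/2=0, d=(M1−M0)/(6·1)=-131/84, b=Δ0−h0·(2M0+M1)/6=551/84
seg 1: a=2, c=M1/2=-131/28, d=(M2−M1)/(6·2)=47/42, b=Δ1−h1·(2M1+M2)/6=79/42
seg 2: a=-4, c=M2/2=57/28, d=(M3−M2)/(6·3)=-19/84, b=Δ2−h2·(2M2+M3)/6=-143/42
t_q=2 → seg 1, τ=1; S=2+79/42·τ+-131/28·τ²+47/42·τ³=9/28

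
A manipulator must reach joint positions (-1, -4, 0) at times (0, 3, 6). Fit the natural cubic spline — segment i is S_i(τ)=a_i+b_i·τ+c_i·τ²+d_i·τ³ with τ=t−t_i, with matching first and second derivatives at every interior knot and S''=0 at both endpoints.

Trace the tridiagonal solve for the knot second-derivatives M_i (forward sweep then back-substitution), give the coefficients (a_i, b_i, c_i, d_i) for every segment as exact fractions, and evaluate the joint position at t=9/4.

Δ: Δ0=-1, Δ1=4/3
row 1: diag=12, rhs=14; c'=1/4, d'=7/6
back: M1=7/6
M: M0=0, M1=7/6, M2=0
seg 0: a=-1, c=M0/2=0, d=(M1−M0)/(6·3)=7/108, b=Δ0−h0·(2M0+M1)/6=-19/12
seg 1: a=-4, c=M1/2=7/12, d=(M2−M1)/(6·3)=-7/108, b=Δ1−h1·(2M1+M2)/6=1/6
t_q=9/4 → seg 0, τ=9/4; S=-1+-19/12·τ+0·τ²+7/108·τ³=-979/256

  seg 0: a=-1 b=-19/12 c=0 d=7/108
  seg 1: a=-4 b=1/6 c=7/12 d=-7/108
S(9/4) = -979/256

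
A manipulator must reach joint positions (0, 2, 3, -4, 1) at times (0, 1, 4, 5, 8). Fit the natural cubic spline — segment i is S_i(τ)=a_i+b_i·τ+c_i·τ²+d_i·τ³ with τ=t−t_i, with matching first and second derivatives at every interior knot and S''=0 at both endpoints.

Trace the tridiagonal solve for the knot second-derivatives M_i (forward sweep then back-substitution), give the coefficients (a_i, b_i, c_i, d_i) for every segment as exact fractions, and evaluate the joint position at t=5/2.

  seg 0: a=0 b=767/432 c=0 d=97/432
  seg 1: a=2 b=529/216 c=97/144 d=-1787/3888
  seg 2: a=3 b=-2557/432 c=-187/54 d=343/144
  seg 3: a=-4 b=-1231/216 c=1591/432 d=-1591/3888
S(5/2) = 2165/384

Δ: Δ0=2, Δ1=1/3, Δ2=-7, Δ3=5/3
row 1: diag=8, rhs=-10; c'=3/8, d'=-5/4
row 2: denom=8−3·3/8=55/8; d'=(-44−3·-5/4)/(55/8)=-322/55
row 3: denom=8−1·8/55=432/55; d'=(52−1·-322/55)/(432/55)=1591/216
back: M3=1591/216
back: M2=-322/55−8/55·1591/216=-187/27
back: M1=-5/4−3/8·-187/27=97/72
M: M0=0, M1=97/72, M2=-187/27, M3=1591/216, M4=0
seg 0: a=0, c=M0/2=0, d=(M1−M0)/(6·1)=97/432, b=Δ0−h0·(2M0+M1)/6=767/432
seg 1: a=2, c=M1/2=97/144, d=(M2−M1)/(6·3)=-1787/3888, b=Δ1−h1·(2M1+M2)/6=529/216
seg 2: a=3, c=M2/2=-187/54, d=(M3−M2)/(6·1)=343/144, b=Δ2−h2·(2M2+M3)/6=-2557/432
seg 3: a=-4, c=M3/2=1591/432, d=(M4−M3)/(6·3)=-1591/3888, b=Δ3−h3·(2M3+M4)/6=-1231/216
t_q=5/2 → seg 1, τ=3/2; S=2+529/216·τ+97/144·τ²+-1787/3888·τ³=2165/384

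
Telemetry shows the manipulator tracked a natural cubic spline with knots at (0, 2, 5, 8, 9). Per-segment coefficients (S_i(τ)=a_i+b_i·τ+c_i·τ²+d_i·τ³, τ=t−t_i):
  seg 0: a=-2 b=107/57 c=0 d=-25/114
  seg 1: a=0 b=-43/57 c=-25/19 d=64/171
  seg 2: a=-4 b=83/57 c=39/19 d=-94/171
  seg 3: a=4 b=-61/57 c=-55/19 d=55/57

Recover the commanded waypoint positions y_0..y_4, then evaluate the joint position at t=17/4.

y_0=-2 y_1=0 y_2=-4 y_3=4 y_4=1
S(17/4) = -1245/304

y_0 = S_0(0) = a_0 = -2
y_1 = S_1(0) = a_1 = 0
y_2 = S_2(0) = a_2 = -4
y_3 = S_3(0) = a_3 = 4
y_4 = S_3(1) = 1
t_q=17/4 is in segment 1 (τ=9/4); S_1(τ)=-1245/304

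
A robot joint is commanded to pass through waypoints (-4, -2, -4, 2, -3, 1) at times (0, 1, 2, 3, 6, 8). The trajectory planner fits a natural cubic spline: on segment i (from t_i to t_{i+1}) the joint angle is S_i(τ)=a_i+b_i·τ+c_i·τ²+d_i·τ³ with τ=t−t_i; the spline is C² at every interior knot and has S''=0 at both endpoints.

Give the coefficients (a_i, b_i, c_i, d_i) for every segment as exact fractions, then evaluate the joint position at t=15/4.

  seg 0: a=-4 b=2281/615 c=0 d=-1051/615
  seg 1: a=-2 b=-872/615 c=-1051/205 d=559/123
  seg 2: a=-4 b=1207/615 c=1744/205 d=-2749/615
  seg 3: a=2 b=3424/615 c=-201/41 d=1532/1845
  seg 4: a=-3 b=-878/615 c=527/205 d=-527/1230
S(15/4) = 309/82

Δ: Δ0=2, Δ1=-2, Δ2=6, Δ3=-5/3, Δ4=2
row 1: diag=4, rhs=-24; c'=1/4, d'=-6
row 2: denom=4−1·1/4=15/4; d'=(48−1·-6)/(15/4)=72/5
row 3: denom=8−1·4/15=116/15; d'=(-46−1·72/5)/(116/15)=-453/58
row 4: denom=10−3·45/116=1025/116; d'=(22−3·-453/58)/(1025/116)=1054/205
back: M4=1054/205
back: M3=-453/58−45/116·1054/205=-402/41
back: M2=72/5−4/15·-402/41=3488/205
back: M1=-6−1/4·3488/205=-2102/205
M: M0=0, M1=-2102/205, M2=3488/205, M3=-402/41, M4=1054/205, M5=0
seg 0: a=-4, c=M0/2=0, d=(M1−M0)/(6·1)=-1051/615, b=Δ0−h0·(2M0+M1)/6=2281/615
seg 1: a=-2, c=M1/2=-1051/205, d=(M2−M1)/(6·1)=559/123, b=Δ1−h1·(2M1+M2)/6=-872/615
seg 2: a=-4, c=M2/2=1744/205, d=(M3−M2)/(6·1)=-2749/615, b=Δ2−h2·(2M2+M3)/6=1207/615
seg 3: a=2, c=M3/2=-201/41, d=(M4−M3)/(6·3)=1532/1845, b=Δ3−h3·(2M3+M4)/6=3424/615
seg 4: a=-3, c=M4/2=527/205, d=(M5−M4)/(6·2)=-527/1230, b=Δ4−h4·(2M4+M5)/6=-878/615
t_q=15/4 → seg 3, τ=3/4; S=2+3424/615·τ+-201/41·τ²+1532/1845·τ³=309/82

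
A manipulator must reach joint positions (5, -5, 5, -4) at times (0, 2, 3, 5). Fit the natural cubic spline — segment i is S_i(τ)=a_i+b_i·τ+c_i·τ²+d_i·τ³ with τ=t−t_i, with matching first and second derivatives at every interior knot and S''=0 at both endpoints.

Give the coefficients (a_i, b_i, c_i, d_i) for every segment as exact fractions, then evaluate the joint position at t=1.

  seg 0: a=5 b=-384/35 c=0 d=209/140
  seg 1: a=-5 b=243/35 c=627/70 d=-59/10
  seg 2: a=5 b=501/70 c=-306/35 d=51/35
S(1) = -627/140

Δ: Δ0=-5, Δ1=10, Δ2=-9/2
row 1: diag=6, rhs=90; c'=1/6, d'=15
row 2: denom=6−1·1/6=35/6; d'=(-87−1·15)/(35/6)=-612/35
back: M2=-612/35
back: M1=15−1/6·-612/35=627/35
M: M0=0, M1=627/35, M2=-612/35, M3=0
seg 0: a=5, c=M0/2=0, d=(M1−M0)/(6·2)=209/140, b=Δ0−h0·(2M0+M1)/6=-384/35
seg 1: a=-5, c=M1/2=627/70, d=(M2−M1)/(6·1)=-59/10, b=Δ1−h1·(2M1+M2)/6=243/35
seg 2: a=5, c=M2/2=-306/35, d=(M3−M2)/(6·2)=51/35, b=Δ2−h2·(2M2+M3)/6=501/70
t_q=1 → seg 0, τ=1; S=5+-384/35·τ+0·τ²+209/140·τ³=-627/140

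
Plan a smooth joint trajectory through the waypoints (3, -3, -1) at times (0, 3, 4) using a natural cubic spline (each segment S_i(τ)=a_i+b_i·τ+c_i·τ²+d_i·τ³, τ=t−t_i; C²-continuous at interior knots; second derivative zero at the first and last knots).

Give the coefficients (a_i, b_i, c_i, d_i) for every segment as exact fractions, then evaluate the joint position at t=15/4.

Δ: Δ0=-2, Δ1=2
row 1: diag=8, rhs=24; c'=1/8, d'=3
back: M1=3
M: M0=0, M1=3, M2=0
seg 0: a=3, c=M0/2=0, d=(M1−M0)/(6·3)=1/6, b=Δ0−h0·(2M0+M1)/6=-7/2
seg 1: a=-3, c=M1/2=3/2, d=(M2−M1)/(6·1)=-1/2, b=Δ1−h1·(2M1+M2)/6=1
t_q=15/4 → seg 1, τ=3/4; S=-3+1·τ+3/2·τ²+-1/2·τ³=-207/128

  seg 0: a=3 b=-7/2 c=0 d=1/6
  seg 1: a=-3 b=1 c=3/2 d=-1/2
S(15/4) = -207/128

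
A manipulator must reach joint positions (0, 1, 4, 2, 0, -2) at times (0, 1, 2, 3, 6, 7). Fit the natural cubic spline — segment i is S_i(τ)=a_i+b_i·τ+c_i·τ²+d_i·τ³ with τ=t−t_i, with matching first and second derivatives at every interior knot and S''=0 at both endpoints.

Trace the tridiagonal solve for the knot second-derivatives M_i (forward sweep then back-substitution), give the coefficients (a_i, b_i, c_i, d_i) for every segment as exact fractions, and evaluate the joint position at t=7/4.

Δ: Δ0=1, Δ1=3, Δ2=-2, Δ3=-2/3, Δ4=-2
row 1: diag=4, rhs=12; c'=1/4, d'=3
row 2: denom=4−1·1/4=15/4; d'=(-30−1·3)/(15/4)=-44/5
row 3: denom=8−1·4/15=116/15; d'=(8−1·-44/5)/(116/15)=63/29
row 4: denom=8−3·45/116=793/116; d'=(-8−3·63/29)/(793/116)=-1684/793
back: M4=-1684/793
back: M3=63/29−45/116·-1684/793=2376/793
back: M2=-44/5−4/15·2376/793=-7612/793
back: M1=3−1/4·-7612/793=4282/793
M: M0=0, M1=4282/793, M2=-7612/793, M3=2376/793, M4=-1684/793, M5=0
seg 0: a=0, c=M0/2=0, d=(M1−M0)/(6·1)=2141/2379, b=Δ0−h0·(2M0+M1)/6=238/2379
seg 1: a=1, c=M1/2=2141/793, d=(M2−M1)/(6·1)=-5947/2379, b=Δ1−h1·(2M1+M2)/6=6661/2379
seg 2: a=4, c=M2/2=-3806/793, d=(M3−M2)/(6·1)=4994/2379, b=Δ2−h2·(2M2+M3)/6=1666/2379
seg 3: a=2, c=M3/2=1188/793, d=(M4−M3)/(6·3)=-2030/7137, b=Δ3−h3·(2M3+M4)/6=-476/183
seg 4: a=0, c=M4/2=-842/793, d=(M5−M4)/(6·1)=842/2379, b=Δ4−h4·(2M4+M5)/6=-3074/2379
t_q=7/4 → seg 1, τ=3/4; S=1+6661/2379·τ+2141/793·τ²+-5947/2379·τ³=180881/50752

  seg 0: a=0 b=238/2379 c=0 d=2141/2379
  seg 1: a=1 b=6661/2379 c=2141/793 d=-5947/2379
  seg 2: a=4 b=1666/2379 c=-3806/793 d=4994/2379
  seg 3: a=2 b=-476/183 c=1188/793 d=-2030/7137
  seg 4: a=0 b=-3074/2379 c=-842/793 d=842/2379
S(7/4) = 180881/50752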